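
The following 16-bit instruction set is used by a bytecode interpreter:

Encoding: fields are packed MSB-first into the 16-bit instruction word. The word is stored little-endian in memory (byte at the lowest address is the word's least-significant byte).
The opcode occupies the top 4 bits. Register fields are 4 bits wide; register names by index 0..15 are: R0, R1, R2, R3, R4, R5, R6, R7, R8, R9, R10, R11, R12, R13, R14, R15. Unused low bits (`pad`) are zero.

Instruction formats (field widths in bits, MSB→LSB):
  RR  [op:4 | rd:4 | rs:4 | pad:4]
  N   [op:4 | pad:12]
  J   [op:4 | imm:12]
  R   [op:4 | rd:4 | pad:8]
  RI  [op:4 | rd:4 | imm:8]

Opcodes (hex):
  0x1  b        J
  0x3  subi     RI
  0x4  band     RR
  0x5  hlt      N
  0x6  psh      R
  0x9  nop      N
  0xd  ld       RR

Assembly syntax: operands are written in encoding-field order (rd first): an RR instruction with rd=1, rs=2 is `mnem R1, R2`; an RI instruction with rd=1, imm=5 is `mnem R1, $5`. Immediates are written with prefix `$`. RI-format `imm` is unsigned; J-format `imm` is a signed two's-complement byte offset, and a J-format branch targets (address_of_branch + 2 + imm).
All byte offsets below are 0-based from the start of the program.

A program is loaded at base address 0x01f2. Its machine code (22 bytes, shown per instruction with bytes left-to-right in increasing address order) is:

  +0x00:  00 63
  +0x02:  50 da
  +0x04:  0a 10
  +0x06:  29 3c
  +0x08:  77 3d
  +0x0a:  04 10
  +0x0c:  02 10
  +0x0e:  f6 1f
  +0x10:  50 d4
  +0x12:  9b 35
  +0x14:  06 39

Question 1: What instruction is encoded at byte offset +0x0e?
b $-10

+0x0e: f6 1f ⇒ word 0x1ff6 (little)
  op=0x1ff6>>12=0x1 ⇒ b (J)
  imm: (w>>0)&0xfff=0xff6 (s12→-10) → $-10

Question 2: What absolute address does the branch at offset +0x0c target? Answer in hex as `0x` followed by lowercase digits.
0x0202

off 0x0c: read 02 10 as little → 0x1002
  opcode bits[15:12]=0x1: b/J
  imm: (w>>0)&0xfff=0x2 → $2
  target = base 0x01f2 + off 0x0c + 2 + imm 2 = 0x0202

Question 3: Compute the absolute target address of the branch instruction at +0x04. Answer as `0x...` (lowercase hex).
@+04  little-endian(0a 10) = 0x100a
  top 4b → 0x1 → b [J]
  imm@[11:0]=0xa ⇒ $10
  target = base 0x01f2 + off 0x04 + 2 + imm 10 = 0x0202

0x0202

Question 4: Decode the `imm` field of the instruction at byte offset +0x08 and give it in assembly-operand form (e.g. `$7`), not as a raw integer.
$119

@+08  little-endian(77 3d) = 0x3d77
  opcode bits[15:12]=0x3: subi/RI
  rd: (w>>8)&0xf=0xd → R13
  imm: (w>>0)&0xff=0x77 → $119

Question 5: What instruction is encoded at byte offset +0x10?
ld R4, R5

@+10  little-endian(50 d4) = 0xd450
  op=0xd450>>12=0xd ⇒ ld (RR)
  rd: (w>>8)&0xf=0x4 → R4
  rs: (w>>4)&0xf=0x5 → R5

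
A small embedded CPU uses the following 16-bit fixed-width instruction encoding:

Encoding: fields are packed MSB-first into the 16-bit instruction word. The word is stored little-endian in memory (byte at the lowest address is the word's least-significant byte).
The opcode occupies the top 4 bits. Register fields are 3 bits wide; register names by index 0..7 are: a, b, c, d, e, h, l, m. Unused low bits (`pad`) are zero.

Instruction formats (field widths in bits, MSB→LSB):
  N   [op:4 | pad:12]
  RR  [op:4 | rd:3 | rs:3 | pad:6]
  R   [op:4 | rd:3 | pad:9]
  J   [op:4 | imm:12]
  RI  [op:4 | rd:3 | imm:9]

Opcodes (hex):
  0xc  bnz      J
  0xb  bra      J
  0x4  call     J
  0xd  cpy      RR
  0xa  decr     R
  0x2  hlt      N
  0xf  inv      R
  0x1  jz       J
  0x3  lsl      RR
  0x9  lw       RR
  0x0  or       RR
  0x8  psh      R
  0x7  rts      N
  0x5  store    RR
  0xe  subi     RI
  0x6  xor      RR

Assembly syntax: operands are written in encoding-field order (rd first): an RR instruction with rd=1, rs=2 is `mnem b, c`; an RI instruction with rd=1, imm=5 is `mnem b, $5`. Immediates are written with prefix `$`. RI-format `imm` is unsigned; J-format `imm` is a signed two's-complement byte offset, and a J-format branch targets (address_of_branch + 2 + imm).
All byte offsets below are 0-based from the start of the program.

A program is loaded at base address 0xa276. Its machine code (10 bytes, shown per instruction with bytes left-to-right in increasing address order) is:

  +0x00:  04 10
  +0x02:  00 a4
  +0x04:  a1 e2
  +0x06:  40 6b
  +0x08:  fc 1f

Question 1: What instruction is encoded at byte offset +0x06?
off 0x06: read 40 6b as little → 0x6b40
  top 4b → 0x6 → xor [RR]
  rd: (w>>9)&0x7=0x5 → h
  rs: (w>>6)&0x7=0x5 → h

xor h, h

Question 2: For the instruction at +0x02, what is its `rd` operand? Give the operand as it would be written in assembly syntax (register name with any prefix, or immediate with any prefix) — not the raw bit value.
@+02  little-endian(00 a4) = 0xa400
  top 4b → 0xa → decr [R]
  rd@[11:9]=0x2 ⇒ c

c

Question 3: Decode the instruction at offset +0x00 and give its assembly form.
jz $4

off 0x00: read 04 10 as little → 0x1004
  opcode bits[15:12]=0x1: jz/J
  [11:0] imm=4 = $4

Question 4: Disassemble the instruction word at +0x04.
subi b, $161

off 0x04: read a1 e2 as little → 0xe2a1
  opcode bits[15:12]=0xe: subi/RI
  rd: (w>>9)&0x7=0x1 → b
  imm: (w>>0)&0x1ff=0xa1 → $161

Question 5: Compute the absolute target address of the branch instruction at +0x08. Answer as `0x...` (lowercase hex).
0xa27c

off 0x08: read fc 1f as little → 0x1ffc
  opcode bits[15:12]=0x1: jz/J
  [11:0] imm=4092 (s12→-4) = $-4
  target = base 0xa276 + off 0x08 + 2 + imm -4 = 0xa27c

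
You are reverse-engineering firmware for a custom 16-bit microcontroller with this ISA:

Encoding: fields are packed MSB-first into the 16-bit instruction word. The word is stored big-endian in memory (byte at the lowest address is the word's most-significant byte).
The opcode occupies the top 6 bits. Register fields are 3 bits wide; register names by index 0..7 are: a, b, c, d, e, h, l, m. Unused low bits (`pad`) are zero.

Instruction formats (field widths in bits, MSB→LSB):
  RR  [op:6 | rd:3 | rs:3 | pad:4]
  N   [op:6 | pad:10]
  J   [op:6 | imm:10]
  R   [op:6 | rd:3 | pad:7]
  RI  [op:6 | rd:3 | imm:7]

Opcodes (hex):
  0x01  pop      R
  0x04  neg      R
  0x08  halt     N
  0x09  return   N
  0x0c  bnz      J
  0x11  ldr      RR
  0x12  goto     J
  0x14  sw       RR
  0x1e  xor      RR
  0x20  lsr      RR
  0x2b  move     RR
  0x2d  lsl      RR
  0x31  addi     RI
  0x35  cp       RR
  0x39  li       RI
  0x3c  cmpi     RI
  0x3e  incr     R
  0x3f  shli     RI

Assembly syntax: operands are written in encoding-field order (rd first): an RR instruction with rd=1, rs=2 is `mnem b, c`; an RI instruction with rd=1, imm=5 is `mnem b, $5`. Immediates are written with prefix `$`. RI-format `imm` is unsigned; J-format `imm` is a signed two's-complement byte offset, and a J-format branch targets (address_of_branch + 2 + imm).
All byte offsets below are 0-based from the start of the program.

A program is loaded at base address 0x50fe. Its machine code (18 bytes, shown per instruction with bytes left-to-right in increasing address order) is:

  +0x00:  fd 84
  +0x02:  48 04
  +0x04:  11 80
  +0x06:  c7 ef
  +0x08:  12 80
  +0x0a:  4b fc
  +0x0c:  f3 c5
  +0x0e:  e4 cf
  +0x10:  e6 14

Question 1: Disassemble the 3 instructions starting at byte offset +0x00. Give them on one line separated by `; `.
off 0x00: read fd 84 as big → 0xfd84
  top 6b → 0x3f → shli [RI]
  rd@[9:7]=0x3 ⇒ d
  imm@[6:0]=0x4 ⇒ $4
off 0x02: read 48 04 as big → 0x4804
  top 6b → 0x12 → goto [J]
  imm@[9:0]=0x4 ⇒ $4
off 0x04: read 11 80 as big → 0x1180
  top 6b → 0x4 → neg [R]
  rd@[9:7]=0x3 ⇒ d

shli d, $4; goto $4; neg d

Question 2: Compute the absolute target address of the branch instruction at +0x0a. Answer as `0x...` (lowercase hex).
0x5106

+0x0a: 4b fc ⇒ word 0x4bfc (big)
  opcode bits[15:10]=0x12: goto/J
  imm: (w>>0)&0x3ff=0x3fc (s10→-4) → $-4
  target = base 0x50fe + off 0x0a + 2 + imm -4 = 0x5106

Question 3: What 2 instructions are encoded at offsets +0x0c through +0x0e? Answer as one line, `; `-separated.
[0c] f3 c5 → 0xf3c5
  opcode bits[15:10]=0x3c: cmpi/RI
  rd@[9:7]=0x7 ⇒ m
  imm@[6:0]=0x45 ⇒ $69
[0e] e4 cf → 0xe4cf
  opcode bits[15:10]=0x39: li/RI
  rd@[9:7]=0x1 ⇒ b
  imm@[6:0]=0x4f ⇒ $79

cmpi m, $69; li b, $79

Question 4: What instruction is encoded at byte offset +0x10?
+0x10: e6 14 ⇒ word 0xe614 (big)
  op=0xe614>>10=0x39 ⇒ li (RI)
  rd: (w>>7)&0x7=0x4 → e
  imm: (w>>0)&0x7f=0x14 → $20

li e, $20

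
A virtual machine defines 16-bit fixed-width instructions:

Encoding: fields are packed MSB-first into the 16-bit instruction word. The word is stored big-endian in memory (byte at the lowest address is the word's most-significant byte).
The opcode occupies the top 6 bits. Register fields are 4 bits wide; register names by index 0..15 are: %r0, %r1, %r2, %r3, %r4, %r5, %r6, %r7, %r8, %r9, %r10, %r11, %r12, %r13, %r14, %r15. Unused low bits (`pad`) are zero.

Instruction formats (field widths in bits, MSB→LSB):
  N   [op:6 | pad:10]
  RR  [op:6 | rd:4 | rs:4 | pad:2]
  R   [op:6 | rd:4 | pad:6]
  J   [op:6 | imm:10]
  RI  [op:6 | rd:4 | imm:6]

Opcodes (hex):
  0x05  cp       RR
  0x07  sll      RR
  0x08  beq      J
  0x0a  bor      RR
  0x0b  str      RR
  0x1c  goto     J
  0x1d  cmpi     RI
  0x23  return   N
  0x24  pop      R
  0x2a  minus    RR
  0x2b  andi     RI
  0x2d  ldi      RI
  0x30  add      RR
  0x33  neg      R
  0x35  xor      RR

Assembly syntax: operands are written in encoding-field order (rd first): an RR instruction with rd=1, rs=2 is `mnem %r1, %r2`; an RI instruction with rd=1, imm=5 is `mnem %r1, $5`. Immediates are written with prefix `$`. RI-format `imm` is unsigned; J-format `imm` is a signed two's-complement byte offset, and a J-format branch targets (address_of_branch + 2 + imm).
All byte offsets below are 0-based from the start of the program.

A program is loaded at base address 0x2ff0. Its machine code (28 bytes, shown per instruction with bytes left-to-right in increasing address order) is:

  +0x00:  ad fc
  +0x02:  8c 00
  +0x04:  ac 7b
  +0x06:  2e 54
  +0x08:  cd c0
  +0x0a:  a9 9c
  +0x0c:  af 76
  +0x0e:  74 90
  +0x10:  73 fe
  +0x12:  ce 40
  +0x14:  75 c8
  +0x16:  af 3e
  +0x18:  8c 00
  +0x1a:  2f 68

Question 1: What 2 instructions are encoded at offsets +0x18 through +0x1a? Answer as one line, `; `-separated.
return; str %r13, %r10

off 0x18: read 8c 00 as big → 0x8c00
  top 6b → 0x23 → return [N]
off 0x1a: read 2f 68 as big → 0x2f68
  top 6b → 0xb → str [RR]
  rd: (w>>6)&0xf=0xd → %r13
  rs: (w>>2)&0xf=0xa → %r10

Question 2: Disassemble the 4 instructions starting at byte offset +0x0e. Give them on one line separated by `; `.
off 0x0e: read 74 90 as big → 0x7490
  top 6b → 0x1d → cmpi [RI]
  rd: (w>>6)&0xf=0x2 → %r2
  imm: (w>>0)&0x3f=0x10 → $16
off 0x10: read 73 fe as big → 0x73fe
  top 6b → 0x1c → goto [J]
  imm: (w>>0)&0x3ff=0x3fe (s10→-2) → $-2
off 0x12: read ce 40 as big → 0xce40
  top 6b → 0x33 → neg [R]
  rd: (w>>6)&0xf=0x9 → %r9
off 0x14: read 75 c8 as big → 0x75c8
  top 6b → 0x1d → cmpi [RI]
  rd: (w>>6)&0xf=0x7 → %r7
  imm: (w>>0)&0x3f=0x8 → $8

cmpi %r2, $16; goto $-2; neg %r9; cmpi %r7, $8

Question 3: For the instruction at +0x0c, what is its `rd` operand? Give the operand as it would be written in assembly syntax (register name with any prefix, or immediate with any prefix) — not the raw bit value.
[0c] af 76 → 0xaf76
  op=0xaf76>>10=0x2b ⇒ andi (RI)
  rd@[9:6]=0xd ⇒ %r13
  imm@[5:0]=0x36 ⇒ $54

%r13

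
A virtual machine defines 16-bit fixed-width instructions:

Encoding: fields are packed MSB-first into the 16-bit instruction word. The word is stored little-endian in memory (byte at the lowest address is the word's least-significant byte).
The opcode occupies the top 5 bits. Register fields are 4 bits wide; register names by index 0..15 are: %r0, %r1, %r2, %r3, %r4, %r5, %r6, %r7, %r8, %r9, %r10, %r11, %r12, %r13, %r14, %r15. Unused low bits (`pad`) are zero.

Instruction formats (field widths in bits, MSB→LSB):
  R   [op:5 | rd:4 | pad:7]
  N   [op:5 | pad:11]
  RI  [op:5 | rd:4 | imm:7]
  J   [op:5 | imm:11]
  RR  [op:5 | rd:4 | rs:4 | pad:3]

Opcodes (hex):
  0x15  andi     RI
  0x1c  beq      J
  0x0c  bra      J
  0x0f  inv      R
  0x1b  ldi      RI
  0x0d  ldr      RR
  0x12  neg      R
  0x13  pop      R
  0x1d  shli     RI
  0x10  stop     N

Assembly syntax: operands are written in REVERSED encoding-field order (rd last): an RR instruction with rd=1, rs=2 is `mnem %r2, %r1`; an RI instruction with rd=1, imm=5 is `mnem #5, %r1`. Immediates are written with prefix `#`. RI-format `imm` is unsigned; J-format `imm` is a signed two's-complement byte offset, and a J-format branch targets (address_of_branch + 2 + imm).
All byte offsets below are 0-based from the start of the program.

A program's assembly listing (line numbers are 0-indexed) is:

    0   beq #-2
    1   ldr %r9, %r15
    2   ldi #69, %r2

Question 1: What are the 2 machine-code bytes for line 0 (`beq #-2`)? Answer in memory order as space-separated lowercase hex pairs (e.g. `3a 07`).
fe e7

0. beq fields op=0x1c:5|imm=-2:11 → word e7feh → fe e7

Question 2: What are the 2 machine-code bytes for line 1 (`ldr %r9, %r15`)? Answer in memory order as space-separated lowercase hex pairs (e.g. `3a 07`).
c8 6f

1. ldr fields op=0xd:5|rd=15:4|rs=9:4|pad=0:3 → word 6fc8h → c8 6f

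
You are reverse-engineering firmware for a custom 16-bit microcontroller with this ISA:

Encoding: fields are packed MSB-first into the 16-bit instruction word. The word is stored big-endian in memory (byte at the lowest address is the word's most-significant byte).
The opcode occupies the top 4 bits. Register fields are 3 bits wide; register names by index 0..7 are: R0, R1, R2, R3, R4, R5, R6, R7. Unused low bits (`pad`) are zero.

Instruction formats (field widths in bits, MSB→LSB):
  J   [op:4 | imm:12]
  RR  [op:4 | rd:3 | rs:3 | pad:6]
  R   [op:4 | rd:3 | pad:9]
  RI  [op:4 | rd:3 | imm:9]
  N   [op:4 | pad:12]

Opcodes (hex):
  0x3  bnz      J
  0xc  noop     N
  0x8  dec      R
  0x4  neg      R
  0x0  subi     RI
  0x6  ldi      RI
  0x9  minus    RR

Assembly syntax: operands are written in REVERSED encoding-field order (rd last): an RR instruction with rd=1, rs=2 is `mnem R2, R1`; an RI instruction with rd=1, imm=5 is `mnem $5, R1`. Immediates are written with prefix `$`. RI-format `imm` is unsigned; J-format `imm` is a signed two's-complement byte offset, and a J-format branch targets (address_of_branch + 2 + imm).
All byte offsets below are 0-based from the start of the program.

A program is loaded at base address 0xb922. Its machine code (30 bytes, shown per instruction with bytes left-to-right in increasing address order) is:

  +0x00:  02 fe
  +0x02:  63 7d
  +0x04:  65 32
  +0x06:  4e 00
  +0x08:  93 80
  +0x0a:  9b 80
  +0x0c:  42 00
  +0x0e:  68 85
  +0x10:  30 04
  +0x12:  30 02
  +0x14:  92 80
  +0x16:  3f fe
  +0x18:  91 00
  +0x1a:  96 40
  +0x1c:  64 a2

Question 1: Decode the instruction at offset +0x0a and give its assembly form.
@+0a  big-endian(9b 80) = 0x9b80
  opcode bits[15:12]=0x9: minus/RR
  rd@[11:9]=0x5 ⇒ R5
  rs@[8:6]=0x6 ⇒ R6

minus R6, R5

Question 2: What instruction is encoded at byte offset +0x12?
bnz $2

@+12  big-endian(30 02) = 0x3002
  opcode bits[15:12]=0x3: bnz/J
  imm@[11:0]=0x2 ⇒ $2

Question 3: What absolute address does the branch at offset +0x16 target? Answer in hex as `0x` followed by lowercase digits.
off 0x16: read 3f fe as big → 0x3ffe
  top 4b → 0x3 → bnz [J]
  [11:0] imm=4094 (s12→-2) = $-2
  target = base 0xb922 + off 0x16 + 2 + imm -2 = 0xb938

0xb938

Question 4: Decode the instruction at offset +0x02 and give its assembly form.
ldi $381, R1

[02] 63 7d → 0x637d
  opcode bits[15:12]=0x6: ldi/RI
  [11:9] rd=1 = R1
  [8:0] imm=381 = $381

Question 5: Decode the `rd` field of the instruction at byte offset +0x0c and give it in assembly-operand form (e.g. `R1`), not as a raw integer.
R1

off 0x0c: read 42 00 as big → 0x4200
  opcode bits[15:12]=0x4: neg/R
  rd: (w>>9)&0x7=0x1 → R1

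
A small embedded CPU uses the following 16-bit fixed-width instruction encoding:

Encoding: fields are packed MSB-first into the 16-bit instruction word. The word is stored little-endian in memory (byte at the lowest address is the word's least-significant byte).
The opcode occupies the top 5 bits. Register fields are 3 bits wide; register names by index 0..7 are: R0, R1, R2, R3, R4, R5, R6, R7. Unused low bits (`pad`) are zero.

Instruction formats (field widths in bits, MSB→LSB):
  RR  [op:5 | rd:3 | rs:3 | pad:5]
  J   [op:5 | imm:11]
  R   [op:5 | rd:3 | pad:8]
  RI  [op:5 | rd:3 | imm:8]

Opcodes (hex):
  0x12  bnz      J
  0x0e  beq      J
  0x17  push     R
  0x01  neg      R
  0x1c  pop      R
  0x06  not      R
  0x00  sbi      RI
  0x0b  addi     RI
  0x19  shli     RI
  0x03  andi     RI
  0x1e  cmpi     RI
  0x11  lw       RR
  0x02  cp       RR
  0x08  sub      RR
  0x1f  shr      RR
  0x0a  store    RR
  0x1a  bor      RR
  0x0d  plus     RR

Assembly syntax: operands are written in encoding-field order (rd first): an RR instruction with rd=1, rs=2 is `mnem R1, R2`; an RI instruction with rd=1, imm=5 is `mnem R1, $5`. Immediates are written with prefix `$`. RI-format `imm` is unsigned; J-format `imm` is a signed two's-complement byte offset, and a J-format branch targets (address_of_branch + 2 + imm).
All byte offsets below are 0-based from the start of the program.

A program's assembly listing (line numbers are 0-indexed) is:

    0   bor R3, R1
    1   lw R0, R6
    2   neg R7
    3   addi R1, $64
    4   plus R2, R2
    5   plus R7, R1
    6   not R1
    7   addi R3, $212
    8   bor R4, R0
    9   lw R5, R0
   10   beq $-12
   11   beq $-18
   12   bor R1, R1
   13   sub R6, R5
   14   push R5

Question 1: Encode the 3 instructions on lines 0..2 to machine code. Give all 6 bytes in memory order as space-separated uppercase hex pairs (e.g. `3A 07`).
20 D3 C0 88 00 0F

0. bor fields op=0x1a:5|rd=3:3|rs=1:3|pad=0:5 → word d320h → 20 d3
1. lw fields op=0x11:5|rd=0:3|rs=6:3|pad=0:5 → word 88c0h → c0 88
2. neg fields op=0x1:5|rd=7:3|pad=0:8 → word 0f00h → 00 0f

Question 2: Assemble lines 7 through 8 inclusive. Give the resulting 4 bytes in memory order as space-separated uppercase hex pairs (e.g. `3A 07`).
7. addi fields op=0xb:5|rd=3:3|imm=212:8 → word 5bd4h → d4 5b
8. bor fields op=0x1a:5|rd=4:3|rs=0:3|pad=0:5 → word d400h → 00 d4

D4 5B 00 D4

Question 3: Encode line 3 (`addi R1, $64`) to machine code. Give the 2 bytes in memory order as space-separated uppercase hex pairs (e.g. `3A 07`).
40 59

3. addi fields op=0xb:5|rd=1:3|imm=64:8 → word 5940h → 40 59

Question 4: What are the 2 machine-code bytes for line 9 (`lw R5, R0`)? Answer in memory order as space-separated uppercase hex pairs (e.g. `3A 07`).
line 9 (lw): pack op=0x11:5|rd=5:3|rs=0:3|pad=0:5 = 0x8d00; little→ 00 8d

00 8D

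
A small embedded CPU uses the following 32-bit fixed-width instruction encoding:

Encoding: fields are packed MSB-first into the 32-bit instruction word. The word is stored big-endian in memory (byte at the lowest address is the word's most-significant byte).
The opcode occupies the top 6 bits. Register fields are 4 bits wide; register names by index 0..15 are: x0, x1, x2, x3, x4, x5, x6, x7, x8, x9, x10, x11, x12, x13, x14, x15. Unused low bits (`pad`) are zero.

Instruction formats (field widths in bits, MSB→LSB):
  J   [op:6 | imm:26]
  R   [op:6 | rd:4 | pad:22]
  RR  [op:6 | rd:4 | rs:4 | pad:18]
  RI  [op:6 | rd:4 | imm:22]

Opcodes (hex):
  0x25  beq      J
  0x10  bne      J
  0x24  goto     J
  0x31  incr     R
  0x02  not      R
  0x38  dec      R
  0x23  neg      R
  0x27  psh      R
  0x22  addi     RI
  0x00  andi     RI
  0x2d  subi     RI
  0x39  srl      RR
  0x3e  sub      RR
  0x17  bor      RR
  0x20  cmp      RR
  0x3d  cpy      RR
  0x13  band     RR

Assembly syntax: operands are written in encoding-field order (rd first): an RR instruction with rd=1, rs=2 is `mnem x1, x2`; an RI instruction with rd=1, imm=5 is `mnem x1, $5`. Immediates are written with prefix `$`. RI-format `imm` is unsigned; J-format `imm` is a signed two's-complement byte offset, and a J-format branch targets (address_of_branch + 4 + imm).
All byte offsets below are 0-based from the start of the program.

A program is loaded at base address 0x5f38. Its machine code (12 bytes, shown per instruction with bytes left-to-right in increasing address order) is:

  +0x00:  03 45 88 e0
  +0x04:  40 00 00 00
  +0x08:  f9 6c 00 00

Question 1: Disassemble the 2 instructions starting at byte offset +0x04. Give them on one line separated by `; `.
bne $0; sub x5, x11

[04] 40 00 00 00 → 0x40000000
  op=0x40000000>>26=0x10 ⇒ bne (J)
  imm: (w>>0)&0x3ffffff=0x0 → $0
[08] f9 6c 00 00 → 0xf96c0000
  op=0xf96c0000>>26=0x3e ⇒ sub (RR)
  rd: (w>>22)&0xf=0x5 → x5
  rs: (w>>18)&0xf=0xb → x11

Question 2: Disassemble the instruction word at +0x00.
andi x13, $362720

@+00  big-endian(03 45 88 e0) = 0x034588e0
  opcode bits[31:26]=0x0: andi/RI
  rd@[25:22]=0xd ⇒ x13
  imm@[21:0]=0x588e0 ⇒ $362720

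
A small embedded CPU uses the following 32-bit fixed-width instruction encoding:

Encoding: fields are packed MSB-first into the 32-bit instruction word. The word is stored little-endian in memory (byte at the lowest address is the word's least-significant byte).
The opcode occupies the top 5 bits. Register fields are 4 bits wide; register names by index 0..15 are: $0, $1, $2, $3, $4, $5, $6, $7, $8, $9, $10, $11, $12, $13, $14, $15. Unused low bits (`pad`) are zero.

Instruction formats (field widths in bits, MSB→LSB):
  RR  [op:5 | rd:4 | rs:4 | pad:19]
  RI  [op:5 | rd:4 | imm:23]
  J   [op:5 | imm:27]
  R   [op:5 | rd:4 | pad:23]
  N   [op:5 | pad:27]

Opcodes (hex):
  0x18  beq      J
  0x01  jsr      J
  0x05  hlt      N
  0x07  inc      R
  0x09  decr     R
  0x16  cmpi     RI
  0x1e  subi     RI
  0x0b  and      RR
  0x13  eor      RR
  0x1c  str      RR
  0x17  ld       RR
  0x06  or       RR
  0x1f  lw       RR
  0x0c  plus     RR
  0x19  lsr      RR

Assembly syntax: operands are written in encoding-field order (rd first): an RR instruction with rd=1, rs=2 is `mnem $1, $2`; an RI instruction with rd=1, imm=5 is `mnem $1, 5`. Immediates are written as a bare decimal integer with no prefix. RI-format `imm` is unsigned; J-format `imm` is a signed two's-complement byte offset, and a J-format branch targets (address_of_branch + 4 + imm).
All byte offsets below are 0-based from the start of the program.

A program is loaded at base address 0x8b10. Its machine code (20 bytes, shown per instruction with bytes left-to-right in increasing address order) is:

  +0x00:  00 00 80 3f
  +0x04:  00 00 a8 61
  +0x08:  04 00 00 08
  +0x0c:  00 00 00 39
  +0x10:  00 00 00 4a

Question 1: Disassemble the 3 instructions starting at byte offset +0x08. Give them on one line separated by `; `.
off 0x08: read 04 00 00 08 as little → 0x08000004
  top 5b → 0x1 → jsr [J]
  imm@[26:0]=0x4 ⇒ 4
off 0x0c: read 00 00 00 39 as little → 0x39000000
  top 5b → 0x7 → inc [R]
  rd@[26:23]=0x2 ⇒ $2
off 0x10: read 00 00 00 4a as little → 0x4a000000
  top 5b → 0x9 → decr [R]
  rd@[26:23]=0x4 ⇒ $4

jsr 4; inc $2; decr $4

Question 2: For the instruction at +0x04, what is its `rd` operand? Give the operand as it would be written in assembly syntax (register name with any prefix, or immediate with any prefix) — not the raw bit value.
+0x04: 00 00 a8 61 ⇒ word 0x61a80000 (little)
  top 5b → 0xc → plus [RR]
  rd@[26:23]=0x3 ⇒ $3
  rs@[22:19]=0x5 ⇒ $5

$3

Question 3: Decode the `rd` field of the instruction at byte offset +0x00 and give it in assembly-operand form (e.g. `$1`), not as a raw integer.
+0x00: 00 00 80 3f ⇒ word 0x3f800000 (little)
  top 5b → 0x7 → inc [R]
  [26:23] rd=15 = $15

$15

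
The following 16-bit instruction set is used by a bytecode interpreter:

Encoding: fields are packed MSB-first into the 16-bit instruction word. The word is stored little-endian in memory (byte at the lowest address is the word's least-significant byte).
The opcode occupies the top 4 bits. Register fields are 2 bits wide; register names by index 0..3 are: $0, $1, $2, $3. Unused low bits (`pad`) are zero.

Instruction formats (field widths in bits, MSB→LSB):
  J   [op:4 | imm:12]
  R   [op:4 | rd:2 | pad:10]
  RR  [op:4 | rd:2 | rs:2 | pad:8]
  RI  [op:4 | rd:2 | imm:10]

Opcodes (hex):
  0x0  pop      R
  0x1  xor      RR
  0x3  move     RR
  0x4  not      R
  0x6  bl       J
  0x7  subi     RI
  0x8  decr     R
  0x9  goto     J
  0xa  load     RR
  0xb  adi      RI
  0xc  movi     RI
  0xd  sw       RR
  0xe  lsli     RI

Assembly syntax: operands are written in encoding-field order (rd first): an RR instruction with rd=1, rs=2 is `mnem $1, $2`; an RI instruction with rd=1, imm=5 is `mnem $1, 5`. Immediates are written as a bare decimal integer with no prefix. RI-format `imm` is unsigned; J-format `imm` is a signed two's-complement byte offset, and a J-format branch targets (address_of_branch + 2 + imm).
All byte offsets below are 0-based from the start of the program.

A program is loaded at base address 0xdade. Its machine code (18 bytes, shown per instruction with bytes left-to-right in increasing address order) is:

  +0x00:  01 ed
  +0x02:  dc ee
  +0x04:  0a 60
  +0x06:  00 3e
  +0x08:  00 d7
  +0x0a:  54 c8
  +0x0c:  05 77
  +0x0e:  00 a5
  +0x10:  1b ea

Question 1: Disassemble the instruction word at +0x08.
sw $1, $3

+0x08: 00 d7 ⇒ word 0xd700 (little)
  top 4b → 0xd → sw [RR]
  rd: (w>>10)&0x3=0x1 → $1
  rs: (w>>8)&0x3=0x3 → $3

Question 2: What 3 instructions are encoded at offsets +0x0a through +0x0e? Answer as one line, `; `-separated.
[0a] 54 c8 → 0xc854
  top 4b → 0xc → movi [RI]
  rd@[11:10]=0x2 ⇒ $2
  imm@[9:0]=0x54 ⇒ 84
[0c] 05 77 → 0x7705
  top 4b → 0x7 → subi [RI]
  rd@[11:10]=0x1 ⇒ $1
  imm@[9:0]=0x305 ⇒ 773
[0e] 00 a5 → 0xa500
  top 4b → 0xa → load [RR]
  rd@[11:10]=0x1 ⇒ $1
  rs@[9:8]=0x1 ⇒ $1

movi $2, 84; subi $1, 773; load $1, $1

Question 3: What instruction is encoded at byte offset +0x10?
[10] 1b ea → 0xea1b
  op=0xea1b>>12=0xe ⇒ lsli (RI)
  rd: (w>>10)&0x3=0x2 → $2
  imm: (w>>0)&0x3ff=0x21b → 539

lsli $2, 539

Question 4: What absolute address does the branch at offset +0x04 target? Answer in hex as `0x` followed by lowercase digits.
+0x04: 0a 60 ⇒ word 0x600a (little)
  top 4b → 0x6 → bl [J]
  [11:0] imm=10 = 10
  target = base 0xdade + off 0x04 + 2 + imm 10 = 0xdaee

0xdaee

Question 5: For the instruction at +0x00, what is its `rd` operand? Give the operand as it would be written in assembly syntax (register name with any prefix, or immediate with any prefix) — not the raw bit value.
$3

@+00  little-endian(01 ed) = 0xed01
  op=0xed01>>12=0xe ⇒ lsli (RI)
  rd: (w>>10)&0x3=0x3 → $3
  imm: (w>>0)&0x3ff=0x101 → 257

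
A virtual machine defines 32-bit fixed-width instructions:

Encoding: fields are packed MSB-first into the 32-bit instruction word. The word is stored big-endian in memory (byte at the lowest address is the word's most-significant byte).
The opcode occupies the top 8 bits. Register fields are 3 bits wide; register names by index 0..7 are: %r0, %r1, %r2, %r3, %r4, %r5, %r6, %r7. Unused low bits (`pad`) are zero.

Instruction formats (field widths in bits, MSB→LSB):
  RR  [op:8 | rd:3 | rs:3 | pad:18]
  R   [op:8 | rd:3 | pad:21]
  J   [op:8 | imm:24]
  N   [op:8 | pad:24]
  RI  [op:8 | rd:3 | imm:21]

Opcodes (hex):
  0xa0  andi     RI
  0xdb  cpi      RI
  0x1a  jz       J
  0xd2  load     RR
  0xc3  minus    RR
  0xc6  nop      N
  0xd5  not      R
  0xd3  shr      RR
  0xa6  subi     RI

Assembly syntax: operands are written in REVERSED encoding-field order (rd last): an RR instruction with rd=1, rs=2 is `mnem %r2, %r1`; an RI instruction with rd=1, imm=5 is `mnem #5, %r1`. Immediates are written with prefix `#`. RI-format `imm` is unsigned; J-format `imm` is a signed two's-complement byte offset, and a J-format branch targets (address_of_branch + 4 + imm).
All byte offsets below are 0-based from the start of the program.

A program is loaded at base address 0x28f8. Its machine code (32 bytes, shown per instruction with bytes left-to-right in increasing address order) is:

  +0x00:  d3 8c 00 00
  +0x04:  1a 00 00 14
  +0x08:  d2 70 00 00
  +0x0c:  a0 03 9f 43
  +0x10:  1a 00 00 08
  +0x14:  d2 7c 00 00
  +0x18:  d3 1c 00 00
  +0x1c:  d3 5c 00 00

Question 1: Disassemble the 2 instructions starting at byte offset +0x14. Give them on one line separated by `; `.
+0x14: d2 7c 00 00 ⇒ word 0xd27c0000 (big)
  op=0xd27c0000>>24=0xd2 ⇒ load (RR)
  rd: (w>>21)&0x7=0x3 → %r3
  rs: (w>>18)&0x7=0x7 → %r7
+0x18: d3 1c 00 00 ⇒ word 0xd31c0000 (big)
  op=0xd31c0000>>24=0xd3 ⇒ shr (RR)
  rd: (w>>21)&0x7=0x0 → %r0
  rs: (w>>18)&0x7=0x7 → %r7

load %r7, %r3; shr %r7, %r0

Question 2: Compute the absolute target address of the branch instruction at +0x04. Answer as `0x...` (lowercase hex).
0x2914

+0x04: 1a 00 00 14 ⇒ word 0x1a000014 (big)
  opcode bits[31:24]=0x1a: jz/J
  imm@[23:0]=0x14 ⇒ #20
  target = base 0x28f8 + off 0x04 + 4 + imm 20 = 0x2914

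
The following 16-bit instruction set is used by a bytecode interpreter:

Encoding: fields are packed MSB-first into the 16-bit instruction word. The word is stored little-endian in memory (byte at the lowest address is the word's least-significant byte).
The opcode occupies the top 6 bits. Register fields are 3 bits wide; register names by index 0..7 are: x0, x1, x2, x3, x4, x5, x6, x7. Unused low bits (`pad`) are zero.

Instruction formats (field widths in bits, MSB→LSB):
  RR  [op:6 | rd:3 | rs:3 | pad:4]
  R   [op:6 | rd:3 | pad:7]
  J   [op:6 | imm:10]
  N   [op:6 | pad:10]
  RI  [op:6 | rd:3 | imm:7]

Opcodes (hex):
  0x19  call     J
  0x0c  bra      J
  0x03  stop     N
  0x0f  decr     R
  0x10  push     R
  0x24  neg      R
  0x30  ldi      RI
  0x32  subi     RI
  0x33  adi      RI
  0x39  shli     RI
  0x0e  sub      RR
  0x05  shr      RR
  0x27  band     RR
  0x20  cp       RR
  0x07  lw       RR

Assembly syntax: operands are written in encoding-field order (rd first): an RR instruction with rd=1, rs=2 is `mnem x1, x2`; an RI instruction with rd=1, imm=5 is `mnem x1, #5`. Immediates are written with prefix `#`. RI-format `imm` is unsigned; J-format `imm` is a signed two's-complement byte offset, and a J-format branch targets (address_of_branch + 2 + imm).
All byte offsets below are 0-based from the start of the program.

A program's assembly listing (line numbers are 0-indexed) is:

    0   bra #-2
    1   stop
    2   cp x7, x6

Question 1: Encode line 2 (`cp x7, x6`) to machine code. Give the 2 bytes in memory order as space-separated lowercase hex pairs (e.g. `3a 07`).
e0 83

line 2 (cp): pack op=0x20:6|rd=7:3|rs=6:3|pad=0:4 = 0x83e0; little→ e0 83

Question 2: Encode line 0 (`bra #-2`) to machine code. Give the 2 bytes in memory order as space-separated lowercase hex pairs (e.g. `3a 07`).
line 0 (bra): pack op=0xc:6|imm=-2:10 = 0x33fe; little→ fe 33

fe 33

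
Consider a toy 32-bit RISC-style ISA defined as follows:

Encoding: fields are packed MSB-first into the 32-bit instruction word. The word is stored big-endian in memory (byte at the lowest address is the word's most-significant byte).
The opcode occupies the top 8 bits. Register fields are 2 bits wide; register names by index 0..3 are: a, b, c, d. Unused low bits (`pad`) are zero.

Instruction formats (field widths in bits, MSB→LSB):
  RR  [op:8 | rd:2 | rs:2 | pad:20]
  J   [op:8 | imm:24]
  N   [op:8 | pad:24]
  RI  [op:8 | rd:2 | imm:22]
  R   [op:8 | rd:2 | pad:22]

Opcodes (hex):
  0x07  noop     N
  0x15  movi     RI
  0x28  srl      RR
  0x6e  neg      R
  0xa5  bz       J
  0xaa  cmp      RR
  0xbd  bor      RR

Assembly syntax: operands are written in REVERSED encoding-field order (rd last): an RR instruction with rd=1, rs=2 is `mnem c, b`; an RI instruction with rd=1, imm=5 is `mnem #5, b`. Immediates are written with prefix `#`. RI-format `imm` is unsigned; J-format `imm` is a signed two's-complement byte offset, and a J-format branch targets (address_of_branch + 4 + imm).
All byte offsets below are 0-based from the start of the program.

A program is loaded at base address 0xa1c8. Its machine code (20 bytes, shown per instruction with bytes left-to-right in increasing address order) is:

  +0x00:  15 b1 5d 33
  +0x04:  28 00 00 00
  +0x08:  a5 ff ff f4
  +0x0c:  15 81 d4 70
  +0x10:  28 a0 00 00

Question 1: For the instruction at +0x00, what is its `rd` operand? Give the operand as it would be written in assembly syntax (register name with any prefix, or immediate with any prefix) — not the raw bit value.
c

@+00  big-endian(15 b1 5d 33) = 0x15b15d33
  op=0x15b15d33>>24=0x15 ⇒ movi (RI)
  rd: (w>>22)&0x3=0x2 → c
  imm: (w>>0)&0x3fffff=0x315d33 → #3235123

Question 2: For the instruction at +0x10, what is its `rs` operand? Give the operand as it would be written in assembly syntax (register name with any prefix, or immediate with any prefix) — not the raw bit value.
c

off 0x10: read 28 a0 00 00 as big → 0x28a00000
  opcode bits[31:24]=0x28: srl/RR
  rd: (w>>22)&0x3=0x2 → c
  rs: (w>>20)&0x3=0x2 → c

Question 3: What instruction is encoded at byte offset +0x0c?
off 0x0c: read 15 81 d4 70 as big → 0x1581d470
  opcode bits[31:24]=0x15: movi/RI
  [23:22] rd=2 = c
  [21:0] imm=119920 = #119920

movi #119920, c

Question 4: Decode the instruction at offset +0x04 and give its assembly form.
srl a, a

@+04  big-endian(28 00 00 00) = 0x28000000
  op=0x28000000>>24=0x28 ⇒ srl (RR)
  rd@[23:22]=0x0 ⇒ a
  rs@[21:20]=0x0 ⇒ a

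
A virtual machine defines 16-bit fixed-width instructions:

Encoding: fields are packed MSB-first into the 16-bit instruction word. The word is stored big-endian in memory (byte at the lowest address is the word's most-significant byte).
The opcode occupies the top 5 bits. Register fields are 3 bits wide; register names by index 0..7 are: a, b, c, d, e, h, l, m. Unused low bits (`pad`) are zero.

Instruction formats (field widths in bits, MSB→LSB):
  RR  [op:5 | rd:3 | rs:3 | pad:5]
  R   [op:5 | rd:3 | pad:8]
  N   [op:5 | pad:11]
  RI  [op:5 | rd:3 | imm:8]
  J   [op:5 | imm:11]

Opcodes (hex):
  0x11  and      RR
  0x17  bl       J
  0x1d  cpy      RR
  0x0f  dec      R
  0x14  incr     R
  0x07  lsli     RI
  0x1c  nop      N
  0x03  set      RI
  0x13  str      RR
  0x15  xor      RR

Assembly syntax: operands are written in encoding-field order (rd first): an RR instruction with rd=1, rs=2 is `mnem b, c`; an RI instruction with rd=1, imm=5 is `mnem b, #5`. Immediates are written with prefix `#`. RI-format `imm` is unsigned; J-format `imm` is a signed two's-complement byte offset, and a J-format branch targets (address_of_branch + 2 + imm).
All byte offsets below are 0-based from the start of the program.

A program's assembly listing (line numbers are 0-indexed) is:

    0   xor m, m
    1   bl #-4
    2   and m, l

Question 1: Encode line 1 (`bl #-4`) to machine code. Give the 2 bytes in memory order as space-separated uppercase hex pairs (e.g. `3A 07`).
L1: bl op=0x17:5|imm=-4:11 ⇒ 0xbffc ⇒ big bf fc

BF FC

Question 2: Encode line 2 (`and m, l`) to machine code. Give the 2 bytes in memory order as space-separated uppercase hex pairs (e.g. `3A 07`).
8F C0

2. and fields op=0x11:5|rd=7:3|rs=6:3|pad=0:5 → word 8fc0h → 8f c0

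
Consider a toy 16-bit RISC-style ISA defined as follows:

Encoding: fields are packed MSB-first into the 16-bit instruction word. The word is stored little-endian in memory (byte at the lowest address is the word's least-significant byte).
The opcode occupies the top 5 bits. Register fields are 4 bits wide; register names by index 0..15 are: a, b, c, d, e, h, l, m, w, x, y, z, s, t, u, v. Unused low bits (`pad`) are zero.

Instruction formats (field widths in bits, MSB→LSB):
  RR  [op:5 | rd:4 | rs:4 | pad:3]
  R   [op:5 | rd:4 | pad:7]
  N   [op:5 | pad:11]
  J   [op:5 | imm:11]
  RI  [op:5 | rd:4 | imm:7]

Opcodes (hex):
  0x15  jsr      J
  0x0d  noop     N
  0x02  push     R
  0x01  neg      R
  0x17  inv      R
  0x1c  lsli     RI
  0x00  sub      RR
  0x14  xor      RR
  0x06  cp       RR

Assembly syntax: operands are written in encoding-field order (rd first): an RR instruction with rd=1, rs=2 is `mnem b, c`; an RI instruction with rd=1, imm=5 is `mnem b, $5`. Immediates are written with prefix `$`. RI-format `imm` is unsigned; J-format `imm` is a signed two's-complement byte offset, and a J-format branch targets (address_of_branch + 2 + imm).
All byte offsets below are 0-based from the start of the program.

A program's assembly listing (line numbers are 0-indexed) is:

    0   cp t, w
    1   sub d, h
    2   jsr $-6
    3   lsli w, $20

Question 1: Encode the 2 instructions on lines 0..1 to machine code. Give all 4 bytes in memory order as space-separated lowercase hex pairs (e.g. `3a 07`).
0. cp fields op=0x6:5|rd=13:4|rs=8:4|pad=0:3 → word 36c0h → c0 36
1. sub fields op=0x0:5|rd=3:4|rs=5:4|pad=0:3 → word 01a8h → a8 01

c0 36 a8 01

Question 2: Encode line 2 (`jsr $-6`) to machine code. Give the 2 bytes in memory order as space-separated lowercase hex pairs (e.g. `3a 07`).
2. jsr fields op=0x15:5|imm=-6:11 → word affah → fa af

fa af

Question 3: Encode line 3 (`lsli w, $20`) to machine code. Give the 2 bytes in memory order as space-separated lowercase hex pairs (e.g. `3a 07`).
14 e4

3. lsli fields op=0x1c:5|rd=8:4|imm=20:7 → word e414h → 14 e4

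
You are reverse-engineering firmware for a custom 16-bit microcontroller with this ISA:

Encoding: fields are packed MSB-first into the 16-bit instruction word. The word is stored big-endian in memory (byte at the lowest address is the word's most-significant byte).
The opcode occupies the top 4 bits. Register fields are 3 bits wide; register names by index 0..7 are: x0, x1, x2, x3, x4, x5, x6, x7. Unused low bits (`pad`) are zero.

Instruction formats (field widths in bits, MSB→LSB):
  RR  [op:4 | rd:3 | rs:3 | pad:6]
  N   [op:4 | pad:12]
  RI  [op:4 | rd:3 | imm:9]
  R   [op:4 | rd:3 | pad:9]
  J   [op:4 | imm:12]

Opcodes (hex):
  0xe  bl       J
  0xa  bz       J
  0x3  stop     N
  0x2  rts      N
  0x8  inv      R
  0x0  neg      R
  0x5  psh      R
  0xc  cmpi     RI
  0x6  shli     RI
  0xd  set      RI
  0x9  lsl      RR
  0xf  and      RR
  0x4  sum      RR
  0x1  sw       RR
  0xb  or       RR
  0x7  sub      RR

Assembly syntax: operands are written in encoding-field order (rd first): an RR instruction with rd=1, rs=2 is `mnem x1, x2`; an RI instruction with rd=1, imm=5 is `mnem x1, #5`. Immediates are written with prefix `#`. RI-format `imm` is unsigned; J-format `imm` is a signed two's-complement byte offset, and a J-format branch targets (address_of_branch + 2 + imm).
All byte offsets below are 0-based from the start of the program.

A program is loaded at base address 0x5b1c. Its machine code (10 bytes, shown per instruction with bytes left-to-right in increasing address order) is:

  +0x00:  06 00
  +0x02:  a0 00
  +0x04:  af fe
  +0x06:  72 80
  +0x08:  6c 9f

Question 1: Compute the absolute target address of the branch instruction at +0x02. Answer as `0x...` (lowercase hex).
0x5b20

+0x02: a0 00 ⇒ word 0xa000 (big)
  op=0xa000>>12=0xa ⇒ bz (J)
  imm: (w>>0)&0xfff=0x0 → #0
  target = base 0x5b1c + off 0x02 + 2 + imm 0 = 0x5b20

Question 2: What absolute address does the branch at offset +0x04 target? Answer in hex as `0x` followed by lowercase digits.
0x5b20

@+04  big-endian(af fe) = 0xaffe
  top 4b → 0xa → bz [J]
  imm@[11:0]=0xffe (s12→-2) ⇒ #-2
  target = base 0x5b1c + off 0x04 + 2 + imm -2 = 0x5b20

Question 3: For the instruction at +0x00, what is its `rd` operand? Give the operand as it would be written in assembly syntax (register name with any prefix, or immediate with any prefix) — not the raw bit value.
[00] 06 00 → 0x0600
  op=0x0600>>12=0x0 ⇒ neg (R)
  rd: (w>>9)&0x7=0x3 → x3

x3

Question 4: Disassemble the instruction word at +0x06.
[06] 72 80 → 0x7280
  opcode bits[15:12]=0x7: sub/RR
  rd: (w>>9)&0x7=0x1 → x1
  rs: (w>>6)&0x7=0x2 → x2

sub x1, x2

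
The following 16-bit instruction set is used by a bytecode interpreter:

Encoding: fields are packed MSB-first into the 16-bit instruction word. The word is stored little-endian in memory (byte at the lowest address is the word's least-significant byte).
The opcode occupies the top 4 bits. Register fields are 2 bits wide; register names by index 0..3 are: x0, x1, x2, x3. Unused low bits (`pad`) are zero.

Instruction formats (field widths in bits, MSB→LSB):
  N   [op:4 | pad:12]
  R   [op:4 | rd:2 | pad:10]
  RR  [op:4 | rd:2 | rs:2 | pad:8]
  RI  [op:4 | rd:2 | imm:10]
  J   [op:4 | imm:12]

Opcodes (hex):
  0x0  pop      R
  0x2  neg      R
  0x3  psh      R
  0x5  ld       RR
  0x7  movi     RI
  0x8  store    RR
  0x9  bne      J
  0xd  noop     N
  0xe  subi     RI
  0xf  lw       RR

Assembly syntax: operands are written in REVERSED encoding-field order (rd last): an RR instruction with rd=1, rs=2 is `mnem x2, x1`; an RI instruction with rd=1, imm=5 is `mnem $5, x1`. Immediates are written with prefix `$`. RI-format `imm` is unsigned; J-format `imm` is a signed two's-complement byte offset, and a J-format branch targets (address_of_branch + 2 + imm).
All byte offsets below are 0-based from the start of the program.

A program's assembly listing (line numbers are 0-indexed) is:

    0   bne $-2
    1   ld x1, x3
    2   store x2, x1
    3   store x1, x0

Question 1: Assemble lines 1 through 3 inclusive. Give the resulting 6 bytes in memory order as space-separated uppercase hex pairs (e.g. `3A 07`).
L1: ld op=0x5:4|rd=3:2|rs=1:2|pad=0:8 ⇒ 0x5d00 ⇒ little 00 5d
L2: store op=0x8:4|rd=1:2|rs=2:2|pad=0:8 ⇒ 0x8600 ⇒ little 00 86
L3: store op=0x8:4|rd=0:2|rs=1:2|pad=0:8 ⇒ 0x8100 ⇒ little 00 81

00 5D 00 86 00 81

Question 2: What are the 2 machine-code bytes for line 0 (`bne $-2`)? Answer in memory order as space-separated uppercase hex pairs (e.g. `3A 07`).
L0: bne op=0x9:4|imm=-2:12 ⇒ 0x9ffe ⇒ little fe 9f

FE 9F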